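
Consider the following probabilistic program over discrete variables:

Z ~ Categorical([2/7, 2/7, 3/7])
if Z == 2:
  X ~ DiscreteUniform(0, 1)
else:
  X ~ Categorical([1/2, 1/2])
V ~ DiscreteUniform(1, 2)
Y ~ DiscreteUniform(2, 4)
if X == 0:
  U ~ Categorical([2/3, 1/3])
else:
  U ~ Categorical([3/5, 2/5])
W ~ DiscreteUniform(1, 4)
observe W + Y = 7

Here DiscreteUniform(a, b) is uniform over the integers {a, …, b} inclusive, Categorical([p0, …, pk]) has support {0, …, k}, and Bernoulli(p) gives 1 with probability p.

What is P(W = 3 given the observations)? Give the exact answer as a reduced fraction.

P(W = 3 | obs) = 1/2

Enumerate traces; 48 have nonzero weight after conditioning:
  (Z=0, X=0, V=1, Y=3, U=0, W=4) weight 1/252
  (Z=0, X=0, V=1, Y=3, U=1, W=4) weight 1/504
  (Z=0, X=0, V=1, Y=4, U=0, W=3) weight 1/252
  (Z=0, X=0, V=1, Y=4, U=1, W=3) weight 1/504
  (Z=0, X=0, V=2, Y=3, U=0, W=4) weight 1/252
  (Z=0, X=0, V=2, Y=3, U=1, W=4) weight 1/504
  (Z=0, X=0, V=2, Y=4, U=0, W=3) weight 1/252
  (Z=0, X=0, V=2, Y=4, U=1, W=3) weight 1/504
  … 40 more
Group by W:
  weight(W=3) = 1/12
  weight(W=4) = 1/12
Total weight = 1/12 + 1/12 = 1/6
P(W=3 | obs) = 1/12 / 1/6 = 1/2
P(W=4 | obs) = 1/12 / 1/6 = 1/2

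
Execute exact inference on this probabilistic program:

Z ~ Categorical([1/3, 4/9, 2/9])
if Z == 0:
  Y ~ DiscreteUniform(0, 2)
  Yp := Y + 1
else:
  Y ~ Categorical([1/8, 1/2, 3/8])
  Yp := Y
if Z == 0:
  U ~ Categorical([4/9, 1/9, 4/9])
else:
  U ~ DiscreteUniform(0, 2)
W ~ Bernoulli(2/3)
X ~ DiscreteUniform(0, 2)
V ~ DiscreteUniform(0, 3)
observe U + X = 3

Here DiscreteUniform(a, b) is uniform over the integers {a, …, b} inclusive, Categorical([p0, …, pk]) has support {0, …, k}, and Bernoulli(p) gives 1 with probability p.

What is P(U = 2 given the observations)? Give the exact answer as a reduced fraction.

Enumerate traces; 144 have nonzero weight after conditioning:
  (Z=0, Y=0, U=1, W=0, X=2, V=0) weight 1/2916
  (Z=0, Y=0, U=1, W=0, X=2, V=1) weight 1/2916
  (Z=0, Y=0, U=1, W=0, X=2, V=2) weight 1/2916
  (Z=0, Y=0, U=1, W=0, X=2, V=3) weight 1/2916
  (Z=0, Y=0, U=1, W=1, X=2, V=0) weight 1/1458
  (Z=0, Y=0, U=1, W=1, X=2, V=1) weight 1/1458
  (Z=0, Y=0, U=1, W=1, X=2, V=2) weight 1/1458
  (Z=0, Y=0, U=1, W=1, X=2, V=3) weight 1/1458
  (Z=0, Y=0, U=2, W=0, X=1, V=0) weight 1/729
  … 135 more
Group by U:
  weight(U=1) = 7/81
  weight(U=2) = 10/81
Total weight = 7/81 + 10/81 = 17/81
P(U=1 | obs) = 7/81 / 17/81 = 7/17
P(U=2 | obs) = 10/81 / 17/81 = 10/17

P(U = 2 | obs) = 10/17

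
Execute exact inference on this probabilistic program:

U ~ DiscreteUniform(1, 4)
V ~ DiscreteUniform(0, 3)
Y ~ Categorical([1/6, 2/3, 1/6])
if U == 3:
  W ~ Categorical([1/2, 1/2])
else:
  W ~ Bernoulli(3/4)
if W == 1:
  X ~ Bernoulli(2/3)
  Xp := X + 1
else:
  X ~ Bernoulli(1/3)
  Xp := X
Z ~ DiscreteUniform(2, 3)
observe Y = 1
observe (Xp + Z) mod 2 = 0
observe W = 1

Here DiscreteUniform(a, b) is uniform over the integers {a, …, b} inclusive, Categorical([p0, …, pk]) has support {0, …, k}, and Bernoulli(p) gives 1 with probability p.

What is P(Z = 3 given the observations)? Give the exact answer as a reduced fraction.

Enumerate traces; 32 have nonzero weight after conditioning:
  (U=1, V=0, Y=1, W=1, X=0, Z=3) weight 1/192
  (U=1, V=0, Y=1, W=1, X=1, Z=2) weight 1/96
  (U=1, V=1, Y=1, W=1, X=0, Z=3) weight 1/192
  (U=1, V=1, Y=1, W=1, X=1, Z=2) weight 1/96
  (U=1, V=2, Y=1, W=1, X=0, Z=3) weight 1/192
  (U=1, V=2, Y=1, W=1, X=1, Z=2) weight 1/96
  (U=1, V=3, Y=1, W=1, X=0, Z=3) weight 1/192
  (U=1, V=3, Y=1, W=1, X=1, Z=2) weight 1/96
  … 24 more
Group by Z:
  weight(Z=2) = 11/72
  weight(Z=3) = 11/144
Total weight = 11/72 + 11/144 = 11/48
P(Z=2 | obs) = 11/72 / 11/48 = 2/3
P(Z=3 | obs) = 11/144 / 11/48 = 1/3

P(Z = 3 | obs) = 1/3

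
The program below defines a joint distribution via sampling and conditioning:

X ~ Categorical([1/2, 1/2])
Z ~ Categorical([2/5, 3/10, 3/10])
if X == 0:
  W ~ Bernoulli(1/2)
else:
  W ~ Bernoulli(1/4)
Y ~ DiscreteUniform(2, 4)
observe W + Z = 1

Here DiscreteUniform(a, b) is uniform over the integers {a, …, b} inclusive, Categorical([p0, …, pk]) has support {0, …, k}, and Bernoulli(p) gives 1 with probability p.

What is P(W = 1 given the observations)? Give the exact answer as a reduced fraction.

Enumerate traces; 12 have nonzero weight after conditioning:
  (X=0, Z=0, W=1, Y=2) weight 1/30
  (X=0, Z=0, W=1, Y=3) weight 1/30
  (X=0, Z=0, W=1, Y=4) weight 1/30
  (X=0, Z=1, W=0, Y=2) weight 1/40
  (X=0, Z=1, W=0, Y=3) weight 1/40
  (X=0, Z=1, W=0, Y=4) weight 1/40
  (X=1, Z=0, W=1, Y=2) weight 1/60
  (X=1, Z=0, W=1, Y=3) weight 1/60
  … 4 more
Group by W:
  weight(W=0) = 3/16
  weight(W=1) = 3/20
Total weight = 3/16 + 3/20 = 27/80
P(W=0 | obs) = 3/16 / 27/80 = 5/9
P(W=1 | obs) = 3/20 / 27/80 = 4/9

P(W = 1 | obs) = 4/9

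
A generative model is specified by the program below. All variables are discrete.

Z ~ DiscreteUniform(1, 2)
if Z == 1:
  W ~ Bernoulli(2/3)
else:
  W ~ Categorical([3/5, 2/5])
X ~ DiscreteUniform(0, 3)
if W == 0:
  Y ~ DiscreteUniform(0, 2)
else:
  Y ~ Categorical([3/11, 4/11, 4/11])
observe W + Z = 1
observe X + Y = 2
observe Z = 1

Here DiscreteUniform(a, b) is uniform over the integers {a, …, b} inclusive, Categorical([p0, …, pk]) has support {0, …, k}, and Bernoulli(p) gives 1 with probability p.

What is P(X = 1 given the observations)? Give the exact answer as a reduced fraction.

Enumerate traces; 3 have nonzero weight after conditioning:
  (Z=1, W=0, X=0, Y=2) weight 1/72
  (Z=1, W=0, X=1, Y=1) weight 1/72
  (Z=1, W=0, X=2, Y=0) weight 1/72
Group by X:
  weight(X=0) = 1/72
  weight(X=1) = 1/72
  weight(X=2) = 1/72
Total weight = 1/72 + 1/72 + 1/72 = 1/24
P(X=0 | obs) = 1/72 / 1/24 = 1/3
P(X=1 | obs) = 1/72 / 1/24 = 1/3
P(X=2 | obs) = 1/72 / 1/24 = 1/3

P(X = 1 | obs) = 1/3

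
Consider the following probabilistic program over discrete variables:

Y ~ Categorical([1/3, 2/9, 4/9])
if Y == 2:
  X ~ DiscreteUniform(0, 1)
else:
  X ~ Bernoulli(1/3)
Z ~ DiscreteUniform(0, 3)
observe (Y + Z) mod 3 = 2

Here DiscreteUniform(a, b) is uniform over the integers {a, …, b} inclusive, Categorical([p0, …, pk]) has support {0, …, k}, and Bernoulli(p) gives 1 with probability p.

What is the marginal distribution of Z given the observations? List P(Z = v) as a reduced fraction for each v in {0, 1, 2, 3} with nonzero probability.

P(Z=0) = 4/13, P(Z=1) = 2/13, P(Z=2) = 3/13, P(Z=3) = 4/13

Enumerate traces; 8 have nonzero weight after conditioning:
  (Y=0, X=0, Z=2) weight 1/18
  (Y=0, X=1, Z=2) weight 1/36
  (Y=1, X=0, Z=1) weight 1/27
  (Y=1, X=1, Z=1) weight 1/54
  (Y=2, X=0, Z=0) weight 1/18
  (Y=2, X=0, Z=3) weight 1/18
  (Y=2, X=1, Z=0) weight 1/18
  (Y=2, X=1, Z=3) weight 1/18
Group by Z:
  weight(Z=0) = 1/9
  weight(Z=1) = 1/18
  weight(Z=2) = 1/12
  weight(Z=3) = 1/9
Total weight = 1/9 + 1/18 + 1/12 + 1/9 = 13/36
P(Z=0 | obs) = 1/9 / 13/36 = 4/13
P(Z=1 | obs) = 1/18 / 13/36 = 2/13
P(Z=2 | obs) = 1/12 / 13/36 = 3/13
P(Z=3 | obs) = 1/9 / 13/36 = 4/13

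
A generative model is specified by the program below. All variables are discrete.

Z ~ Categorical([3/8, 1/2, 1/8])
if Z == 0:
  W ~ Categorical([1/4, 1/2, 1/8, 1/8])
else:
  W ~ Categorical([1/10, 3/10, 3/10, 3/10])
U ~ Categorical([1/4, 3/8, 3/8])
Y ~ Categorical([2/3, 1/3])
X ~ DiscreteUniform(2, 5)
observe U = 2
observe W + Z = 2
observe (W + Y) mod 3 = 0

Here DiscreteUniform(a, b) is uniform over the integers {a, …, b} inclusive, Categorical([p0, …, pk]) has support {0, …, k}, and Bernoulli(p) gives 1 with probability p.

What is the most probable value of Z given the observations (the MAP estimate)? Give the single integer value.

Enumerate traces; 8 have nonzero weight after conditioning:
  (Z=0, W=2, U=2, Y=1, X=2) weight 3/2048
  (Z=0, W=2, U=2, Y=1, X=3) weight 3/2048
  (Z=0, W=2, U=2, Y=1, X=4) weight 3/2048
  (Z=0, W=2, U=2, Y=1, X=5) weight 3/2048
  (Z=2, W=0, U=2, Y=0, X=2) weight 1/1280
  (Z=2, W=0, U=2, Y=0, X=3) weight 1/1280
  (Z=2, W=0, U=2, Y=0, X=4) weight 1/1280
  (Z=2, W=0, U=2, Y=0, X=5) weight 1/1280
Group by Z:
  weight(Z=0) = 3/512
  weight(Z=2) = 1/320
Total weight = 3/512 + 1/320 = 23/2560
P(Z=0 | obs) = 3/512 / 23/2560 = 15/23
P(Z=2 | obs) = 1/320 / 23/2560 = 8/23
argmax = 0

argmax_v P(Z = v | obs) = 0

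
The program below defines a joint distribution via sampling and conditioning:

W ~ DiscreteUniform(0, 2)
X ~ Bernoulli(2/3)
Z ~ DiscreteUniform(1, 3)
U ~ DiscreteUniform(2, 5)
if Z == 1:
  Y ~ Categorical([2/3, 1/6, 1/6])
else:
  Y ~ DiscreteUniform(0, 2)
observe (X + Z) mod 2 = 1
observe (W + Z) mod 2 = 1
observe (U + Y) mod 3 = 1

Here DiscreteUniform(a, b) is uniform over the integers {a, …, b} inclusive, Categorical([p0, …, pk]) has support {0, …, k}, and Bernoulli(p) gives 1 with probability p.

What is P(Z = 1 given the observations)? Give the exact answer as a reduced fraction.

P(Z = 1 | obs) = 7/23

Enumerate traces; 20 have nonzero weight after conditioning:
  (W=0, X=0, Z=1, U=2, Y=2) weight 1/648
  (W=0, X=0, Z=1, U=3, Y=1) weight 1/648
  (W=0, X=0, Z=1, U=4, Y=0) weight 1/162
  (W=0, X=0, Z=1, U=5, Y=2) weight 1/648
  (W=0, X=0, Z=3, U=2, Y=2) weight 1/324
  (W=0, X=0, Z=3, U=3, Y=1) weight 1/324
  (W=0, X=0, Z=3, U=4, Y=0) weight 1/324
  (W=0, X=0, Z=3, U=5, Y=2) weight 1/324
  (W=1, X=1, Z=2, U=2, Y=2) weight 1/162
  … 11 more
Group by Z:
  weight(Z=1) = 7/324
  weight(Z=2) = 2/81
  weight(Z=3) = 2/81
Total weight = 7/324 + 2/81 + 2/81 = 23/324
P(Z=1 | obs) = 7/324 / 23/324 = 7/23
P(Z=2 | obs) = 2/81 / 23/324 = 8/23
P(Z=3 | obs) = 2/81 / 23/324 = 8/23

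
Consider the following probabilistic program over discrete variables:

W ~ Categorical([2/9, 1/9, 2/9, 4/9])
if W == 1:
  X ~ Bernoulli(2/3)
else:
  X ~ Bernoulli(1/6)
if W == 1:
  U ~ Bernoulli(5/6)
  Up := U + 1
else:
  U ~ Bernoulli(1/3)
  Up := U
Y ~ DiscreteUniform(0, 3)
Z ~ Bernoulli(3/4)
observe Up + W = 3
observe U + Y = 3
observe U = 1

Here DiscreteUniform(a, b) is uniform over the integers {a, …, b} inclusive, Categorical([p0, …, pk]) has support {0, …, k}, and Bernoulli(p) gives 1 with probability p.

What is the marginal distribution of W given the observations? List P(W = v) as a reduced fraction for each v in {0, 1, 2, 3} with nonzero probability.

Enumerate traces; 8 have nonzero weight after conditioning:
  (W=1, X=0, U=1, Y=2, Z=0) weight 5/2592
  (W=1, X=0, U=1, Y=2, Z=1) weight 5/864
  (W=1, X=1, U=1, Y=2, Z=0) weight 5/1296
  (W=1, X=1, U=1, Y=2, Z=1) weight 5/432
  (W=2, X=0, U=1, Y=2, Z=0) weight 5/1296
  (W=2, X=0, U=1, Y=2, Z=1) weight 5/432
  (W=2, X=1, U=1, Y=2, Z=0) weight 1/1296
  (W=2, X=1, U=1, Y=2, Z=1) weight 1/432
Group by W:
  weight(W=1) = 5/216
  weight(W=2) = 1/54
Total weight = 5/216 + 1/54 = 1/24
P(W=1 | obs) = 5/216 / 1/24 = 5/9
P(W=2 | obs) = 1/54 / 1/24 = 4/9

P(W=1) = 5/9, P(W=2) = 4/9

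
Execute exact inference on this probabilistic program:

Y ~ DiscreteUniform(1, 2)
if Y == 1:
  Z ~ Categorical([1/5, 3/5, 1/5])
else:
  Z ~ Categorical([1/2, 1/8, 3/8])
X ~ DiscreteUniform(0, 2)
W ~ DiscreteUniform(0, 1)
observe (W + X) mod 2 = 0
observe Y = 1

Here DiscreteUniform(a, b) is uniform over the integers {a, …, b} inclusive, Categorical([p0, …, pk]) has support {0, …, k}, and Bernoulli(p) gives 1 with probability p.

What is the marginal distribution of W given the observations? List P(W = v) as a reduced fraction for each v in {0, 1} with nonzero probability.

P(W=0) = 2/3, P(W=1) = 1/3

Enumerate traces; 9 have nonzero weight after conditioning:
  (Y=1, Z=0, X=0, W=0) weight 1/60
  (Y=1, Z=0, X=1, W=1) weight 1/60
  (Y=1, Z=0, X=2, W=0) weight 1/60
  (Y=1, Z=1, X=0, W=0) weight 1/20
  (Y=1, Z=1, X=1, W=1) weight 1/20
  (Y=1, Z=1, X=2, W=0) weight 1/20
  (Y=1, Z=2, X=0, W=0) weight 1/60
  (Y=1, Z=2, X=1, W=1) weight 1/60
  … 1 more
Group by W:
  weight(W=0) = 1/6
  weight(W=1) = 1/12
Total weight = 1/6 + 1/12 = 1/4
P(W=0 | obs) = 1/6 / 1/4 = 2/3
P(W=1 | obs) = 1/12 / 1/4 = 1/3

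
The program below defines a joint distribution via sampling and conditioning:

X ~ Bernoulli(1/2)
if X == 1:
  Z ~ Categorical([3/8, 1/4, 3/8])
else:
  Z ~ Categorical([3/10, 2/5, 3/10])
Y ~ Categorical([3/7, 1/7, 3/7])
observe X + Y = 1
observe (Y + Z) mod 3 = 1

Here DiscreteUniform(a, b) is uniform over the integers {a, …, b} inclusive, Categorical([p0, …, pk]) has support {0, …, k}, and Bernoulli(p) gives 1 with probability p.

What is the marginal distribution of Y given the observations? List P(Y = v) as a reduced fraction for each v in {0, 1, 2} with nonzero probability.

P(Y=0) = 5/7, P(Y=1) = 2/7

Enumerate traces; 2 have nonzero weight after conditioning:
  (X=0, Z=0, Y=1) weight 3/140
  (X=1, Z=1, Y=0) weight 3/56
Group by Y:
  weight(Y=0) = 3/56
  weight(Y=1) = 3/140
Total weight = 3/56 + 3/140 = 3/40
P(Y=0 | obs) = 3/56 / 3/40 = 5/7
P(Y=1 | obs) = 3/140 / 3/40 = 2/7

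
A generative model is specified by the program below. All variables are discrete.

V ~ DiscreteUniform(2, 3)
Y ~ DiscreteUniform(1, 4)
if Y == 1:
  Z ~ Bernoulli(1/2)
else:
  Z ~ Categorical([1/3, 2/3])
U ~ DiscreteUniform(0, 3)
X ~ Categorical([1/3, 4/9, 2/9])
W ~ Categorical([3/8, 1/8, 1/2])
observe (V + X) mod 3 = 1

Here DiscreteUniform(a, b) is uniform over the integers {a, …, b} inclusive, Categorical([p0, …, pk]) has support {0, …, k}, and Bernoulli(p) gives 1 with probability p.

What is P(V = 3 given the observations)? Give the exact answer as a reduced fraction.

Enumerate traces; 192 have nonzero weight after conditioning:
  (V=2, Y=1, Z=0, U=0, X=2, W=0) weight 1/768
  (V=2, Y=1, Z=0, U=0, X=2, W=1) weight 1/2304
  (V=2, Y=1, Z=0, U=0, X=2, W=2) weight 1/576
  (V=2, Y=1, Z=0, U=1, X=2, W=0) weight 1/768
  (V=2, Y=1, Z=0, U=1, X=2, W=1) weight 1/2304
  (V=2, Y=1, Z=0, U=1, X=2, W=2) weight 1/576
  (V=2, Y=1, Z=0, U=2, X=2, W=0) weight 1/768
  (V=2, Y=1, Z=0, U=2, X=2, W=1) weight 1/2304
  (V=3, Y=1, Z=0, U=0, X=1, W=0) weight 1/384
  … 183 more
Group by V:
  weight(V=2) = 1/9
  weight(V=3) = 2/9
Total weight = 1/9 + 2/9 = 1/3
P(V=2 | obs) = 1/9 / 1/3 = 1/3
P(V=3 | obs) = 2/9 / 1/3 = 2/3

P(V = 3 | obs) = 2/3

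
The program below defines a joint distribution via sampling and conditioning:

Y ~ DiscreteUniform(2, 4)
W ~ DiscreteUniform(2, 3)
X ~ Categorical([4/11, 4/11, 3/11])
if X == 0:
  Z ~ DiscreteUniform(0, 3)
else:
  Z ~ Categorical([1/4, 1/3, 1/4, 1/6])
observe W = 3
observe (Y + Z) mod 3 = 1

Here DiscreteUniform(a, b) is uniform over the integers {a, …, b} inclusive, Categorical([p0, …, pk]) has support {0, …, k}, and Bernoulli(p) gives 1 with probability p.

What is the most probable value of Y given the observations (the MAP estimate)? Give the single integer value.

Enumerate traces; 12 have nonzero weight after conditioning:
  (Y=2, W=3, X=0, Z=2) weight 1/66
  (Y=2, W=3, X=1, Z=2) weight 1/66
  (Y=2, W=3, X=2, Z=2) weight 1/88
  (Y=3, W=3, X=0, Z=1) weight 1/66
  (Y=3, W=3, X=1, Z=1) weight 2/99
  (Y=3, W=3, X=2, Z=1) weight 1/66
  (Y=4, W=3, X=0, Z=0) weight 1/66
  (Y=4, W=3, X=0, Z=3) weight 1/66
  … 4 more
Group by Y:
  weight(Y=2) = 1/24
  weight(Y=3) = 5/99
  weight(Y=4) = 59/792
Total weight = 1/24 + 5/99 + 59/792 = 1/6
P(Y=2 | obs) = 1/24 / 1/6 = 1/4
P(Y=3 | obs) = 5/99 / 1/6 = 10/33
P(Y=4 | obs) = 59/792 / 1/6 = 59/132
argmax = 4

argmax_v P(Y = v | obs) = 4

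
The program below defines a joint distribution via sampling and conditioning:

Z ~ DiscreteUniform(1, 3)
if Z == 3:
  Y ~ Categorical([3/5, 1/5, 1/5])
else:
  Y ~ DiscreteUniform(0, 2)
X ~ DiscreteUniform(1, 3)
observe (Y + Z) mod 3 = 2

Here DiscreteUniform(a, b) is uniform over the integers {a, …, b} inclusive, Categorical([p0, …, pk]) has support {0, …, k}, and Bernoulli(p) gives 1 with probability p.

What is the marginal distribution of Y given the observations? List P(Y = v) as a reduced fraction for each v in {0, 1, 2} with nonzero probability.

Enumerate traces; 9 have nonzero weight after conditioning:
  (Z=1, Y=1, X=1) weight 1/27
  (Z=1, Y=1, X=2) weight 1/27
  (Z=1, Y=1, X=3) weight 1/27
  (Z=2, Y=0, X=1) weight 1/27
  (Z=2, Y=0, X=2) weight 1/27
  (Z=2, Y=0, X=3) weight 1/27
  (Z=3, Y=2, X=1) weight 1/45
  (Z=3, Y=2, X=2) weight 1/45
  … 1 more
Group by Y:
  weight(Y=0) = 1/9
  weight(Y=1) = 1/9
  weight(Y=2) = 1/15
Total weight = 1/9 + 1/9 + 1/15 = 13/45
P(Y=0 | obs) = 1/9 / 13/45 = 5/13
P(Y=1 | obs) = 1/9 / 13/45 = 5/13
P(Y=2 | obs) = 1/15 / 13/45 = 3/13

P(Y=0) = 5/13, P(Y=1) = 5/13, P(Y=2) = 3/13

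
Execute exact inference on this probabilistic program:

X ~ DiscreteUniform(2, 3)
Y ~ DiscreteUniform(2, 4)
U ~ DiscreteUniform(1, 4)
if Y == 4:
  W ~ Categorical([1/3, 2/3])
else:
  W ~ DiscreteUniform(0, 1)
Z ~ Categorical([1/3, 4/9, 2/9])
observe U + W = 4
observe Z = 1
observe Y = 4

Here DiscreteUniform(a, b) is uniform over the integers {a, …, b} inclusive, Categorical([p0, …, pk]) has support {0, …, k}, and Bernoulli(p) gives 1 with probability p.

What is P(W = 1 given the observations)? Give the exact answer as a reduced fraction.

Enumerate traces; 4 have nonzero weight after conditioning:
  (X=2, Y=4, U=3, W=1, Z=1) weight 1/81
  (X=2, Y=4, U=4, W=0, Z=1) weight 1/162
  (X=3, Y=4, U=3, W=1, Z=1) weight 1/81
  (X=3, Y=4, U=4, W=0, Z=1) weight 1/162
Group by W:
  weight(W=0) = 1/81
  weight(W=1) = 2/81
Total weight = 1/81 + 2/81 = 1/27
P(W=0 | obs) = 1/81 / 1/27 = 1/3
P(W=1 | obs) = 2/81 / 1/27 = 2/3

P(W = 1 | obs) = 2/3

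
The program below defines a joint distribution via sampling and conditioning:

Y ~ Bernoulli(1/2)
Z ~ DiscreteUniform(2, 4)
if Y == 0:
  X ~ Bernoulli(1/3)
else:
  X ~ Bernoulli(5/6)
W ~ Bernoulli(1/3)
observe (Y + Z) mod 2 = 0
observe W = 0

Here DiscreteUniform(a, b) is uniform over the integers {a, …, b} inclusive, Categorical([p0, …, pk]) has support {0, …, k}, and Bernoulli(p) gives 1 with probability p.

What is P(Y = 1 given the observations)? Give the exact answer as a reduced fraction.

P(Y = 1 | obs) = 1/3

Enumerate traces; 6 have nonzero weight after conditioning:
  (Y=0, Z=2, X=0, W=0) weight 2/27
  (Y=0, Z=2, X=1, W=0) weight 1/27
  (Y=0, Z=4, X=0, W=0) weight 2/27
  (Y=0, Z=4, X=1, W=0) weight 1/27
  (Y=1, Z=3, X=0, W=0) weight 1/54
  (Y=1, Z=3, X=1, W=0) weight 5/54
Group by Y:
  weight(Y=0) = 2/9
  weight(Y=1) = 1/9
Total weight = 2/9 + 1/9 = 1/3
P(Y=0 | obs) = 2/9 / 1/3 = 2/3
P(Y=1 | obs) = 1/9 / 1/3 = 1/3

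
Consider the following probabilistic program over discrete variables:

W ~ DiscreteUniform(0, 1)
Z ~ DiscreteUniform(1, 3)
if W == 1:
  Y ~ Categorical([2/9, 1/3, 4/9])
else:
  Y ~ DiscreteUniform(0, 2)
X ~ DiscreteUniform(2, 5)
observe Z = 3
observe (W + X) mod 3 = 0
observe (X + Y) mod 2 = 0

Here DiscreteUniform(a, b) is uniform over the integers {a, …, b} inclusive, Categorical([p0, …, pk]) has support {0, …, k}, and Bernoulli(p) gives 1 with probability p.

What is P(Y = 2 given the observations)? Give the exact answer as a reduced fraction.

Enumerate traces; 4 have nonzero weight after conditioning:
  (W=0, Z=3, Y=1, X=3) weight 1/72
  (W=1, Z=3, Y=0, X=2) weight 1/108
  (W=1, Z=3, Y=1, X=5) weight 1/72
  (W=1, Z=3, Y=2, X=2) weight 1/54
Group by Y:
  weight(Y=0) = 1/108
  weight(Y=1) = 1/36
  weight(Y=2) = 1/54
Total weight = 1/108 + 1/36 + 1/54 = 1/18
P(Y=0 | obs) = 1/108 / 1/18 = 1/6
P(Y=1 | obs) = 1/36 / 1/18 = 1/2
P(Y=2 | obs) = 1/54 / 1/18 = 1/3

P(Y = 2 | obs) = 1/3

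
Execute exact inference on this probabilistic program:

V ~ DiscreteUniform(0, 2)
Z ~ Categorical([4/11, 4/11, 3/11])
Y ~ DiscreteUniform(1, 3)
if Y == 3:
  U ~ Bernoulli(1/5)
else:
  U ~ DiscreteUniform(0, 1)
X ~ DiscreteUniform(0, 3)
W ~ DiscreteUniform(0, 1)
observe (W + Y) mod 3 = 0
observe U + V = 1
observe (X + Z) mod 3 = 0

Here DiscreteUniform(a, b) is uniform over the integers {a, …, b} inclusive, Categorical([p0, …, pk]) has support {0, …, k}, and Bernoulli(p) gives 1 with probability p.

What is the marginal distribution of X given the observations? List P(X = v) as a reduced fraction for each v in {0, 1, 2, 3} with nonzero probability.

Enumerate traces; 16 have nonzero weight after conditioning:
  (V=0, Z=0, Y=2, U=1, X=0, W=1) weight 1/396
  (V=0, Z=0, Y=2, U=1, X=3, W=1) weight 1/396
  (V=0, Z=0, Y=3, U=1, X=0, W=0) weight 1/990
  (V=0, Z=0, Y=3, U=1, X=3, W=0) weight 1/990
  (V=0, Z=1, Y=2, U=1, X=2, W=1) weight 1/396
  (V=0, Z=1, Y=3, U=1, X=2, W=0) weight 1/990
  (V=0, Z=2, Y=2, U=1, X=1, W=1) weight 1/528
  (V=0, Z=2, Y=3, U=1, X=1, W=0) weight 1/1320
  … 8 more
Group by X:
  weight(X=0) = 1/99
  weight(X=1) = 1/132
  weight(X=2) = 1/99
  weight(X=3) = 1/99
Total weight = 1/99 + 1/132 + 1/99 + 1/99 = 5/132
P(X=0 | obs) = 1/99 / 5/132 = 4/15
P(X=1 | obs) = 1/132 / 5/132 = 1/5
P(X=2 | obs) = 1/99 / 5/132 = 4/15
P(X=3 | obs) = 1/99 / 5/132 = 4/15

P(X=0) = 4/15, P(X=1) = 1/5, P(X=2) = 4/15, P(X=3) = 4/15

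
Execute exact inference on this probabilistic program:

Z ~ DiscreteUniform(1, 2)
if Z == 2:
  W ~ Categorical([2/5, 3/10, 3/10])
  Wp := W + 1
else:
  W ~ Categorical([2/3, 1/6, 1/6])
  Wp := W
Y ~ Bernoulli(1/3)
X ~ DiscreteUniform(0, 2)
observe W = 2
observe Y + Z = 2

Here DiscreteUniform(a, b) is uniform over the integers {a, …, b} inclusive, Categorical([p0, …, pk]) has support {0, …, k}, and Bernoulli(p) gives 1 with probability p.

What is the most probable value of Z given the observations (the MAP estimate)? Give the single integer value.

Enumerate traces; 6 have nonzero weight after conditioning:
  (Z=1, W=2, Y=1, X=0) weight 1/108
  (Z=1, W=2, Y=1, X=1) weight 1/108
  (Z=1, W=2, Y=1, X=2) weight 1/108
  (Z=2, W=2, Y=0, X=0) weight 1/30
  (Z=2, W=2, Y=0, X=1) weight 1/30
  (Z=2, W=2, Y=0, X=2) weight 1/30
Group by Z:
  weight(Z=1) = 1/36
  weight(Z=2) = 1/10
Total weight = 1/36 + 1/10 = 23/180
P(Z=1 | obs) = 1/36 / 23/180 = 5/23
P(Z=2 | obs) = 1/10 / 23/180 = 18/23
argmax = 2

argmax_v P(Z = v | obs) = 2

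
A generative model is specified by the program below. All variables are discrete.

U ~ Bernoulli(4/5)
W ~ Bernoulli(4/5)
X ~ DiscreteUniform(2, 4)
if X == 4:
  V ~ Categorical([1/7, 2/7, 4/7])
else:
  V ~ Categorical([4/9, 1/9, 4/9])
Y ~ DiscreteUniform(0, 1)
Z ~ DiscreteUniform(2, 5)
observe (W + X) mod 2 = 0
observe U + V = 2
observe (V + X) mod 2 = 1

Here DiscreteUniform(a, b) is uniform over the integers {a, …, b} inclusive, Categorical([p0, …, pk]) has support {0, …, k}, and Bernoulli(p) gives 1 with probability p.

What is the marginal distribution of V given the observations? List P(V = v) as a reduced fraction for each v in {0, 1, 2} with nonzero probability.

Enumerate traces; 24 have nonzero weight after conditioning:
  (U=0, W=1, X=3, V=2, Y=0, Z=2) weight 2/675
  (U=0, W=1, X=3, V=2, Y=0, Z=3) weight 2/675
  (U=0, W=1, X=3, V=2, Y=0, Z=4) weight 2/675
  (U=0, W=1, X=3, V=2, Y=0, Z=5) weight 2/675
  (U=0, W=1, X=3, V=2, Y=1, Z=2) weight 2/675
  (U=0, W=1, X=3, V=2, Y=1, Z=3) weight 2/675
  (U=0, W=1, X=3, V=2, Y=1, Z=4) weight 2/675
  (U=0, W=1, X=3, V=2, Y=1, Z=5) weight 2/675
  (U=1, W=0, X=2, V=1, Y=0, Z=2) weight 1/1350
  … 15 more
Group by V:
  weight(V=1) = 4/189
  weight(V=2) = 16/675
Total weight = 4/189 + 16/675 = 212/4725
P(V=1 | obs) = 4/189 / 212/4725 = 25/53
P(V=2 | obs) = 16/675 / 212/4725 = 28/53

P(V=1) = 25/53, P(V=2) = 28/53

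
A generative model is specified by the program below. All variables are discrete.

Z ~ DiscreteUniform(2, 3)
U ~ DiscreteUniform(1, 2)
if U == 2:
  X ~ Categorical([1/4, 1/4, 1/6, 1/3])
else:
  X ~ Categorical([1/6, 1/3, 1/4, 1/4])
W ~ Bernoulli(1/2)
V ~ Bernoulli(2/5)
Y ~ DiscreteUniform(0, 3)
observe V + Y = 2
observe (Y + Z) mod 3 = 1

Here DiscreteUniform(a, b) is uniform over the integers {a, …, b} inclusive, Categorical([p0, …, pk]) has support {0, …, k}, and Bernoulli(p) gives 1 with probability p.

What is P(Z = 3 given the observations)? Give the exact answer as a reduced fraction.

Enumerate traces; 32 have nonzero weight after conditioning:
  (Z=2, U=1, X=0, W=0, V=0, Y=2) weight 1/320
  (Z=2, U=1, X=0, W=1, V=0, Y=2) weight 1/320
  (Z=2, U=1, X=1, W=0, V=0, Y=2) weight 1/160
  (Z=2, U=1, X=1, W=1, V=0, Y=2) weight 1/160
  (Z=2, U=1, X=2, W=0, V=0, Y=2) weight 3/640
  (Z=2, U=1, X=2, W=1, V=0, Y=2) weight 3/640
  (Z=2, U=1, X=3, W=0, V=0, Y=2) weight 3/640
  (Z=2, U=1, X=3, W=1, V=0, Y=2) weight 3/640
  (Z=3, U=1, X=0, W=0, V=1, Y=1) weight 1/480
  … 23 more
Group by Z:
  weight(Z=2) = 3/40
  weight(Z=3) = 1/20
Total weight = 3/40 + 1/20 = 1/8
P(Z=2 | obs) = 3/40 / 1/8 = 3/5
P(Z=3 | obs) = 1/20 / 1/8 = 2/5

P(Z = 3 | obs) = 2/5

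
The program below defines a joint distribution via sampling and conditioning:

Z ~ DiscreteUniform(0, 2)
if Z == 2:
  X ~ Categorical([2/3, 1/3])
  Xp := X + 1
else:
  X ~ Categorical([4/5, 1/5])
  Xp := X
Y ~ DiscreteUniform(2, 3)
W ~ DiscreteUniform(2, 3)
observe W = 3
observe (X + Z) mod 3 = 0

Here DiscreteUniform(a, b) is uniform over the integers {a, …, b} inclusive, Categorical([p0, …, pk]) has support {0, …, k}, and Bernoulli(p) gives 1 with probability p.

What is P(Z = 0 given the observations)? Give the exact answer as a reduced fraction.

Enumerate traces; 4 have nonzero weight after conditioning:
  (Z=0, X=0, Y=2, W=3) weight 1/15
  (Z=0, X=0, Y=3, W=3) weight 1/15
  (Z=2, X=1, Y=2, W=3) weight 1/36
  (Z=2, X=1, Y=3, W=3) weight 1/36
Group by Z:
  weight(Z=0) = 2/15
  weight(Z=2) = 1/18
Total weight = 2/15 + 1/18 = 17/90
P(Z=0 | obs) = 2/15 / 17/90 = 12/17
P(Z=2 | obs) = 1/18 / 17/90 = 5/17

P(Z = 0 | obs) = 12/17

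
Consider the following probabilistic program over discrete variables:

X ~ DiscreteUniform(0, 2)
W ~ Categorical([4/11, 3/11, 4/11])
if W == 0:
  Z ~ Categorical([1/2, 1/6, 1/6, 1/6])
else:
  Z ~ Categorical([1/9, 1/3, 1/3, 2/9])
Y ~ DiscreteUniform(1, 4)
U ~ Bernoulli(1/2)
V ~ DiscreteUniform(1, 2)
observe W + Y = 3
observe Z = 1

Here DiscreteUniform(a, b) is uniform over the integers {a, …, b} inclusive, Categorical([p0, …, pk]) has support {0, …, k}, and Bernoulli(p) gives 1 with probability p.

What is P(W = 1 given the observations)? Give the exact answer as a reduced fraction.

P(W = 1 | obs) = 1/3

Enumerate traces; 36 have nonzero weight after conditioning:
  (X=0, W=0, Z=1, Y=3, U=0, V=1) weight 1/792
  (X=0, W=0, Z=1, Y=3, U=0, V=2) weight 1/792
  (X=0, W=0, Z=1, Y=3, U=1, V=1) weight 1/792
  (X=0, W=0, Z=1, Y=3, U=1, V=2) weight 1/792
  (X=0, W=1, Z=1, Y=2, U=0, V=1) weight 1/528
  (X=0, W=1, Z=1, Y=2, U=0, V=2) weight 1/528
  (X=0, W=1, Z=1, Y=2, U=1, V=1) weight 1/528
  (X=0, W=1, Z=1, Y=2, U=1, V=2) weight 1/528
  (X=0, W=2, Z=1, Y=1, U=0, V=1) weight 1/396
  … 27 more
Group by W:
  weight(W=0) = 1/66
  weight(W=1) = 1/44
  weight(W=2) = 1/33
Total weight = 1/66 + 1/44 + 1/33 = 3/44
P(W=0 | obs) = 1/66 / 3/44 = 2/9
P(W=1 | obs) = 1/44 / 3/44 = 1/3
P(W=2 | obs) = 1/33 / 3/44 = 4/9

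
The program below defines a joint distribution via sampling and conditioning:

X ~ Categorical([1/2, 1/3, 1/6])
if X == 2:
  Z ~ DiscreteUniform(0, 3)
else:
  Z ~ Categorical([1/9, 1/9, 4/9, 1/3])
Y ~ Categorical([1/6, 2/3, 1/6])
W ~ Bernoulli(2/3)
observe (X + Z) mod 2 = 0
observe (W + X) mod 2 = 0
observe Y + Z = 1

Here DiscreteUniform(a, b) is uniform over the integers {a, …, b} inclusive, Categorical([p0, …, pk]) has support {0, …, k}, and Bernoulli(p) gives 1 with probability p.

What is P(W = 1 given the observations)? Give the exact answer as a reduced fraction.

P(W = 1 | obs) = 4/25

Enumerate traces; 3 have nonzero weight after conditioning:
  (X=0, Z=0, Y=1, W=0) weight 1/81
  (X=1, Z=1, Y=0, W=1) weight 1/243
  (X=2, Z=0, Y=1, W=0) weight 1/108
Group by W:
  weight(W=0) = 7/324
  weight(W=1) = 1/243
Total weight = 7/324 + 1/243 = 25/972
P(W=0 | obs) = 7/324 / 25/972 = 21/25
P(W=1 | obs) = 1/243 / 25/972 = 4/25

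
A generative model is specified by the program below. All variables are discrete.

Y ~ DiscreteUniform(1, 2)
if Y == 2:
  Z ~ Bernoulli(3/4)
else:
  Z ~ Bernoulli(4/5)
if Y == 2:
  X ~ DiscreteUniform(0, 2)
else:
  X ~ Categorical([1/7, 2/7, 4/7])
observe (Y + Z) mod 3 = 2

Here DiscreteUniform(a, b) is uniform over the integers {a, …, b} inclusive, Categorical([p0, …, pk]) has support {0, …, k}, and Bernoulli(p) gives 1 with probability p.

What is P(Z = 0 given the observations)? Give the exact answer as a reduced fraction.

P(Z = 0 | obs) = 5/21

Enumerate traces; 6 have nonzero weight after conditioning:
  (Y=1, Z=1, X=0) weight 2/35
  (Y=1, Z=1, X=1) weight 4/35
  (Y=1, Z=1, X=2) weight 8/35
  (Y=2, Z=0, X=0) weight 1/24
  (Y=2, Z=0, X=1) weight 1/24
  (Y=2, Z=0, X=2) weight 1/24
Group by Z:
  weight(Z=0) = 1/8
  weight(Z=1) = 2/5
Total weight = 1/8 + 2/5 = 21/40
P(Z=0 | obs) = 1/8 / 21/40 = 5/21
P(Z=1 | obs) = 2/5 / 21/40 = 16/21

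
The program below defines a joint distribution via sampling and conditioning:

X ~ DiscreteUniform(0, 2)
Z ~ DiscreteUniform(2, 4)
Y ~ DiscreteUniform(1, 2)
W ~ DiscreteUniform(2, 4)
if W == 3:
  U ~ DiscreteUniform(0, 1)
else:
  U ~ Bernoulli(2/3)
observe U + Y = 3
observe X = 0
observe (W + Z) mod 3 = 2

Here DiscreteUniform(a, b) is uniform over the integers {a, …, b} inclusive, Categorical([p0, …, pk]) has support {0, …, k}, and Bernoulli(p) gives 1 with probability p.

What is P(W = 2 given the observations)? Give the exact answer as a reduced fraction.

P(W = 2 | obs) = 4/11

Enumerate traces; 3 have nonzero weight after conditioning:
  (X=0, Z=2, Y=2, W=3, U=1) weight 1/108
  (X=0, Z=3, Y=2, W=2, U=1) weight 1/81
  (X=0, Z=4, Y=2, W=4, U=1) weight 1/81
Group by W:
  weight(W=2) = 1/81
  weight(W=3) = 1/108
  weight(W=4) = 1/81
Total weight = 1/81 + 1/108 + 1/81 = 11/324
P(W=2 | obs) = 1/81 / 11/324 = 4/11
P(W=3 | obs) = 1/108 / 11/324 = 3/11
P(W=4 | obs) = 1/81 / 11/324 = 4/11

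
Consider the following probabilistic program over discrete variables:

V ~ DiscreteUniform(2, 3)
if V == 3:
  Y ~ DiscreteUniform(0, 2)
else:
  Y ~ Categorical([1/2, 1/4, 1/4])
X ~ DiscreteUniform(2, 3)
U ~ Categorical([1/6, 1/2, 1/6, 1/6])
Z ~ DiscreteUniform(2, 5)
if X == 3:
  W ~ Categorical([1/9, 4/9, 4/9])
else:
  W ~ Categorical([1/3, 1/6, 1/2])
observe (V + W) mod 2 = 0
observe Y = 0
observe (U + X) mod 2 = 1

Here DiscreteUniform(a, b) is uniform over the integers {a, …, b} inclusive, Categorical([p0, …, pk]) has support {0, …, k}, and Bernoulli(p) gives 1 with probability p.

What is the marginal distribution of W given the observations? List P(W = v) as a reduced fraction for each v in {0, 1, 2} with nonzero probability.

Enumerate traces; 48 have nonzero weight after conditioning:
  (V=2, Y=0, X=2, U=1, Z=2, W=0) weight 1/192
  (V=2, Y=0, X=2, U=1, Z=2, W=2) weight 1/128
  (V=2, Y=0, X=2, U=1, Z=3, W=0) weight 1/192
  (V=2, Y=0, X=2, U=1, Z=3, W=2) weight 1/128
  (V=2, Y=0, X=2, U=1, Z=4, W=0) weight 1/192
  (V=2, Y=0, X=2, U=1, Z=4, W=2) weight 1/128
  (V=2, Y=0, X=2, U=1, Z=5, W=0) weight 1/192
  (V=2, Y=0, X=2, U=1, Z=5, W=2) weight 1/128
  (V=3, Y=0, X=2, U=1, Z=2, W=1) weight 1/576
  … 39 more
Group by W:
  weight(W=0) = 7/216
  weight(W=1) = 7/324
  weight(W=2) = 13/216
Total weight = 7/216 + 7/324 + 13/216 = 37/324
P(W=0 | obs) = 7/216 / 37/324 = 21/74
P(W=1 | obs) = 7/324 / 37/324 = 7/37
P(W=2 | obs) = 13/216 / 37/324 = 39/74

P(W=0) = 21/74, P(W=1) = 7/37, P(W=2) = 39/74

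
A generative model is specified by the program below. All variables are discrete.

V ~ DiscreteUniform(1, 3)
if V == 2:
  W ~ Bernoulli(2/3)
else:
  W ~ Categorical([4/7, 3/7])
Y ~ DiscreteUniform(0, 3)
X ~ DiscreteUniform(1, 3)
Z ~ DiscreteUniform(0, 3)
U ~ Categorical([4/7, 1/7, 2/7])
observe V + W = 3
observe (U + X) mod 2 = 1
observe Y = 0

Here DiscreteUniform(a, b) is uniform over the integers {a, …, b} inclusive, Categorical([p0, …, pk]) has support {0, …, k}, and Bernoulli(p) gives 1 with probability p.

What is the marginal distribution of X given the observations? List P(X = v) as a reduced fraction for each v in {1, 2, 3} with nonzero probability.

Enumerate traces; 40 have nonzero weight after conditioning:
  (V=2, W=1, Y=0, X=1, Z=0, U=0) weight 1/378
  (V=2, W=1, Y=0, X=1, Z=0, U=2) weight 1/756
  (V=2, W=1, Y=0, X=1, Z=1, U=0) weight 1/378
  (V=2, W=1, Y=0, X=1, Z=1, U=2) weight 1/756
  (V=2, W=1, Y=0, X=1, Z=2, U=0) weight 1/378
  (V=2, W=1, Y=0, X=1, Z=2, U=2) weight 1/756
  (V=2, W=1, Y=0, X=1, Z=3, U=0) weight 1/378
  (V=2, W=1, Y=0, X=1, Z=3, U=2) weight 1/756
  (V=2, W=1, Y=0, X=2, Z=0, U=1) weight 1/1512
  (V=2, W=1, Y=0, X=3, Z=0, U=0) weight 1/378
  … 30 more
Group by X:
  weight(X=1) = 13/441
  weight(X=2) = 13/2646
  weight(X=3) = 13/441
Total weight = 13/441 + 13/2646 + 13/441 = 169/2646
P(X=1 | obs) = 13/441 / 169/2646 = 6/13
P(X=2 | obs) = 13/2646 / 169/2646 = 1/13
P(X=3 | obs) = 13/441 / 169/2646 = 6/13

P(X=1) = 6/13, P(X=2) = 1/13, P(X=3) = 6/13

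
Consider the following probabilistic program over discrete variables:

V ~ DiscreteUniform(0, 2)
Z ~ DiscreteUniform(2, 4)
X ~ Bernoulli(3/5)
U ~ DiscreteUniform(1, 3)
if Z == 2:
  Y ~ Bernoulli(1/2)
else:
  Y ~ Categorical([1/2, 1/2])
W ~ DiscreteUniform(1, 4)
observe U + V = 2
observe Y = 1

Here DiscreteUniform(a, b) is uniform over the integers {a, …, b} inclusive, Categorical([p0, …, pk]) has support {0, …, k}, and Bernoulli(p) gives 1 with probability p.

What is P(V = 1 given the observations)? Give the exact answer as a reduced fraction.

P(V = 1 | obs) = 1/2

Enumerate traces; 48 have nonzero weight after conditioning:
  (V=0, Z=2, X=0, U=2, Y=1, W=1) weight 1/540
  (V=0, Z=2, X=0, U=2, Y=1, W=2) weight 1/540
  (V=0, Z=2, X=0, U=2, Y=1, W=3) weight 1/540
  (V=0, Z=2, X=0, U=2, Y=1, W=4) weight 1/540
  (V=0, Z=2, X=1, U=2, Y=1, W=1) weight 1/360
  (V=0, Z=2, X=1, U=2, Y=1, W=2) weight 1/360
  (V=0, Z=2, X=1, U=2, Y=1, W=3) weight 1/360
  (V=0, Z=2, X=1, U=2, Y=1, W=4) weight 1/360
  (V=1, Z=2, X=0, U=1, Y=1, W=1) weight 1/540
  … 39 more
Group by V:
  weight(V=0) = 1/18
  weight(V=1) = 1/18
Total weight = 1/18 + 1/18 = 1/9
P(V=0 | obs) = 1/18 / 1/9 = 1/2
P(V=1 | obs) = 1/18 / 1/9 = 1/2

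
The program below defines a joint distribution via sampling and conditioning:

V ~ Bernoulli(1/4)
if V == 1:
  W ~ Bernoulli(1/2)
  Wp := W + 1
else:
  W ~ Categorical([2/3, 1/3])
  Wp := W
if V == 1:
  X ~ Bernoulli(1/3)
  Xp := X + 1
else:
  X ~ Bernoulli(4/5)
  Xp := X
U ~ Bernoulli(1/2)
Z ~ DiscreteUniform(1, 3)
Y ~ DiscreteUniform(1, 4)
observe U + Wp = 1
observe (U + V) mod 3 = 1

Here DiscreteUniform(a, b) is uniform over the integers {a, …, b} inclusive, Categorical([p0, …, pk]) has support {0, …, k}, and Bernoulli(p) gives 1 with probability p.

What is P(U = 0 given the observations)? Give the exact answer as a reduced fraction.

Enumerate traces; 48 have nonzero weight after conditioning:
  (V=0, W=0, X=0, U=1, Z=1, Y=1) weight 1/240
  (V=0, W=0, X=0, U=1, Z=1, Y=2) weight 1/240
  (V=0, W=0, X=0, U=1, Z=1, Y=3) weight 1/240
  (V=0, W=0, X=0, U=1, Z=1, Y=4) weight 1/240
  (V=0, W=0, X=0, U=1, Z=2, Y=1) weight 1/240
  (V=0, W=0, X=0, U=1, Z=2, Y=2) weight 1/240
  (V=0, W=0, X=0, U=1, Z=2, Y=3) weight 1/240
  (V=0, W=0, X=0, U=1, Z=2, Y=4) weight 1/240
  (V=1, W=0, X=0, U=0, Z=1, Y=1) weight 1/288
  … 39 more
Group by U:
  weight(U=0) = 1/16
  weight(U=1) = 1/4
Total weight = 1/16 + 1/4 = 5/16
P(U=0 | obs) = 1/16 / 5/16 = 1/5
P(U=1 | obs) = 1/4 / 5/16 = 4/5

P(U = 0 | obs) = 1/5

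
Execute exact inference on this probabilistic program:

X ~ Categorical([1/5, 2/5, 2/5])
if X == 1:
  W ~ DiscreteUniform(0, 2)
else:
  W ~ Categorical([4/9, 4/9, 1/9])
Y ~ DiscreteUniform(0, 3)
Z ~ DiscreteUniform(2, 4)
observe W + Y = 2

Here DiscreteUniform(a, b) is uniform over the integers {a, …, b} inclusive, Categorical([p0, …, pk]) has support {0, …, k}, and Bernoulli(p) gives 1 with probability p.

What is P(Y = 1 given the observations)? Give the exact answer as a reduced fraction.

Enumerate traces; 27 have nonzero weight after conditioning:
  (X=0, W=0, Y=2, Z=2) weight 1/135
  (X=0, W=0, Y=2, Z=3) weight 1/135
  (X=0, W=0, Y=2, Z=4) weight 1/135
  (X=0, W=1, Y=1, Z=2) weight 1/135
  (X=0, W=1, Y=1, Z=3) weight 1/135
  (X=0, W=1, Y=1, Z=4) weight 1/135
  (X=0, W=2, Y=0, Z=2) weight 1/540
  (X=0, W=2, Y=0, Z=3) weight 1/540
  … 19 more
Group by Y:
  weight(Y=0) = 1/20
  weight(Y=1) = 1/10
  weight(Y=2) = 1/10
Total weight = 1/20 + 1/10 + 1/10 = 1/4
P(Y=0 | obs) = 1/20 / 1/4 = 1/5
P(Y=1 | obs) = 1/10 / 1/4 = 2/5
P(Y=2 | obs) = 1/10 / 1/4 = 2/5

P(Y = 1 | obs) = 2/5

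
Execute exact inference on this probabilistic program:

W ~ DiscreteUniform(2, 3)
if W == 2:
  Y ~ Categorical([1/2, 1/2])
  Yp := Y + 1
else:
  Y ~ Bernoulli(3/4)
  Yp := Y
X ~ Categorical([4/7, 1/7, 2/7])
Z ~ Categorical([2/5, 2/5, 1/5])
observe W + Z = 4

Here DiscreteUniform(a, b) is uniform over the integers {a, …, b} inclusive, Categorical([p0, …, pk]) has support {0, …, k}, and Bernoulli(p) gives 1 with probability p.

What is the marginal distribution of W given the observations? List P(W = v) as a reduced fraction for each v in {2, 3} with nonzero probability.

P(W=2) = 1/3, P(W=3) = 2/3

Enumerate traces; 12 have nonzero weight after conditioning:
  (W=2, Y=0, X=0, Z=2) weight 1/35
  (W=2, Y=0, X=1, Z=2) weight 1/140
  (W=2, Y=0, X=2, Z=2) weight 1/70
  (W=2, Y=1, X=0, Z=2) weight 1/35
  (W=2, Y=1, X=1, Z=2) weight 1/140
  (W=2, Y=1, X=2, Z=2) weight 1/70
  (W=3, Y=0, X=0, Z=1) weight 1/35
  (W=3, Y=0, X=1, Z=1) weight 1/140
  … 4 more
Group by W:
  weight(W=2) = 1/10
  weight(W=3) = 1/5
Total weight = 1/10 + 1/5 = 3/10
P(W=2 | obs) = 1/10 / 3/10 = 1/3
P(W=3 | obs) = 1/5 / 3/10 = 2/3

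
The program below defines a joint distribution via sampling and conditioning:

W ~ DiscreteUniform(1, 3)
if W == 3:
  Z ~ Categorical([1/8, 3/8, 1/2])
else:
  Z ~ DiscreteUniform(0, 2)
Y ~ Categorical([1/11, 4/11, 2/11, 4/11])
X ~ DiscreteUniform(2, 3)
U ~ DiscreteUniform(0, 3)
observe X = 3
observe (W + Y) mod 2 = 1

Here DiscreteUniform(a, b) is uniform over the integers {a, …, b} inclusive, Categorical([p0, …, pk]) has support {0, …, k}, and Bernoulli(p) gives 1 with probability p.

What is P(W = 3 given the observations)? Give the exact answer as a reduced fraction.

P(W = 3 | obs) = 3/14

Enumerate traces; 72 have nonzero weight after conditioning:
  (W=1, Z=0, Y=0, X=3, U=0) weight 1/792
  (W=1, Z=0, Y=0, X=3, U=1) weight 1/792
  (W=1, Z=0, Y=0, X=3, U=2) weight 1/792
  (W=1, Z=0, Y=0, X=3, U=3) weight 1/792
  (W=1, Z=0, Y=2, X=3, U=0) weight 1/396
  (W=1, Z=0, Y=2, X=3, U=1) weight 1/396
  (W=1, Z=0, Y=2, X=3, U=2) weight 1/396
  (W=1, Z=0, Y=2, X=3, U=3) weight 1/396
  (W=2, Z=0, Y=1, X=3, U=0) weight 1/198
  (W=3, Z=0, Y=0, X=3, U=0) weight 1/2112
  … 62 more
Group by W:
  weight(W=1) = 1/22
  weight(W=2) = 4/33
  weight(W=3) = 1/22
Total weight = 1/22 + 4/33 + 1/22 = 7/33
P(W=1 | obs) = 1/22 / 7/33 = 3/14
P(W=2 | obs) = 4/33 / 7/33 = 4/7
P(W=3 | obs) = 1/22 / 7/33 = 3/14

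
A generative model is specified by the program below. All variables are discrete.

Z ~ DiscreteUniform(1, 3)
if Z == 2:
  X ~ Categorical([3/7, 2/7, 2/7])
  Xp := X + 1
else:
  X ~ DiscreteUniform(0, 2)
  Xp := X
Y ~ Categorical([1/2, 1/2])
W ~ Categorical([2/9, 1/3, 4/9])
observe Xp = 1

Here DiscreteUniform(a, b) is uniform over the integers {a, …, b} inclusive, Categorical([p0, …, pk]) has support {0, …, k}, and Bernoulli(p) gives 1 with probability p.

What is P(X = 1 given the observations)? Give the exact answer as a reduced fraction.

P(X = 1 | obs) = 14/23

Enumerate traces; 18 have nonzero weight after conditioning:
  (Z=1, X=1, Y=0, W=0) weight 1/81
  (Z=1, X=1, Y=0, W=1) weight 1/54
  (Z=1, X=1, Y=0, W=2) weight 2/81
  (Z=1, X=1, Y=1, W=0) weight 1/81
  (Z=1, X=1, Y=1, W=1) weight 1/54
  (Z=1, X=1, Y=1, W=2) weight 2/81
  (Z=2, X=0, Y=0, W=0) weight 1/63
  (Z=2, X=0, Y=0, W=1) weight 1/42
  … 10 more
Group by X:
  weight(X=0) = 1/7
  weight(X=1) = 2/9
Total weight = 1/7 + 2/9 = 23/63
P(X=0 | obs) = 1/7 / 23/63 = 9/23
P(X=1 | obs) = 2/9 / 23/63 = 14/23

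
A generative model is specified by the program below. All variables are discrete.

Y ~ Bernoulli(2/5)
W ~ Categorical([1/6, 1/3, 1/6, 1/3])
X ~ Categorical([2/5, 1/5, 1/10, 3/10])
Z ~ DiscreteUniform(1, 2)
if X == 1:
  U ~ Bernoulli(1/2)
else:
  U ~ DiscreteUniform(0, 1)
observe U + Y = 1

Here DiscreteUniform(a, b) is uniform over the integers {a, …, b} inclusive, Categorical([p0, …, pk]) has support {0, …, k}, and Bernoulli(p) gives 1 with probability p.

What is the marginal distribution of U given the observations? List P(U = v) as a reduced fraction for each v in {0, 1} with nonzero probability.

P(U=0) = 2/5, P(U=1) = 3/5

Enumerate traces; 64 have nonzero weight after conditioning:
  (Y=0, W=0, X=0, Z=1, U=1) weight 1/100
  (Y=0, W=0, X=0, Z=2, U=1) weight 1/100
  (Y=0, W=0, X=1, Z=1, U=1) weight 1/200
  (Y=0, W=0, X=1, Z=2, U=1) weight 1/200
  (Y=0, W=0, X=2, Z=1, U=1) weight 1/400
  (Y=0, W=0, X=2, Z=2, U=1) weight 1/400
  (Y=0, W=0, X=3, Z=1, U=1) weight 3/400
  (Y=0, W=0, X=3, Z=2, U=1) weight 3/400
  (Y=1, W=0, X=0, Z=1, U=0) weight 1/150
  … 55 more
Group by U:
  weight(U=0) = 1/5
  weight(U=1) = 3/10
Total weight = 1/5 + 3/10 = 1/2
P(U=0 | obs) = 1/5 / 1/2 = 2/5
P(U=1 | obs) = 3/10 / 1/2 = 3/5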